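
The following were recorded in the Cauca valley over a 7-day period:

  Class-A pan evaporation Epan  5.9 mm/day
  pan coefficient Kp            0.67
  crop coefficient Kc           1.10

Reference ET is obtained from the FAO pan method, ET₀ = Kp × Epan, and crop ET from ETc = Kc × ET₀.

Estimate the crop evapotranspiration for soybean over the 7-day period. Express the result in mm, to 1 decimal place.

30.4 mm

ET₀ = 0.67 × 5.9 = 3.9530 mm/d
ETc = Kc × ET₀ = 1.10 × 3.9530 = 4.3483 mm/d
Over 7 days: 4.3483 × 7 = 30.438 mm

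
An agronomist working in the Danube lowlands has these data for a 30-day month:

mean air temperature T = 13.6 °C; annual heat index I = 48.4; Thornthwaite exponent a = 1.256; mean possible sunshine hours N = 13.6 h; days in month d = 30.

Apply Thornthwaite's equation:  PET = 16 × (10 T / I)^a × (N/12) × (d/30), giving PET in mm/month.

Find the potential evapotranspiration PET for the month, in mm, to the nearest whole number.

10T/I = 10 × 13.6 / 48.4 = 2.8099
(10T/I)^a = 2.8099^1.256 = 3.6606
Uncorrected PET = 16 × 3.6606 = 58.570 mm
Correction = (N/12)(d/30) = (13.6/12)(30/30) = 1.1333
PET = 58.570 × 1.1333 = 66.377 mm/month

66 mm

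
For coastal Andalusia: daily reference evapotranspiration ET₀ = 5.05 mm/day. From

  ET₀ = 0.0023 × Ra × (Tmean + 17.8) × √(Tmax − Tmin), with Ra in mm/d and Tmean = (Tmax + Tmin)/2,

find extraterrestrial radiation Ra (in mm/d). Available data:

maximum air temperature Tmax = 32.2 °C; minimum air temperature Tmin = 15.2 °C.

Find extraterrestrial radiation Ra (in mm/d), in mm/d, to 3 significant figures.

Tmean = 23.70 °C; √ΔT = 4.1231
Ra = ET₀ / [0.0023 × (Tmean+17.8) × √ΔT] = 5.05 / (0.0023 × 41.50 × 4.1231) = 12.832 mm/d

12.8 mm/d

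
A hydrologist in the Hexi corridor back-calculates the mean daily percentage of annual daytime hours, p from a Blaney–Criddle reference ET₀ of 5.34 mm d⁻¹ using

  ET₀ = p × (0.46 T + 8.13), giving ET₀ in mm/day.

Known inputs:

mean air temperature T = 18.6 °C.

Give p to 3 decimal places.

0.320

p = ET₀ / (0.46 T + 8.13) = 5.34 / (0.46 × 18.6 + 8.13) = 5.34 / 16.686 = 0.3200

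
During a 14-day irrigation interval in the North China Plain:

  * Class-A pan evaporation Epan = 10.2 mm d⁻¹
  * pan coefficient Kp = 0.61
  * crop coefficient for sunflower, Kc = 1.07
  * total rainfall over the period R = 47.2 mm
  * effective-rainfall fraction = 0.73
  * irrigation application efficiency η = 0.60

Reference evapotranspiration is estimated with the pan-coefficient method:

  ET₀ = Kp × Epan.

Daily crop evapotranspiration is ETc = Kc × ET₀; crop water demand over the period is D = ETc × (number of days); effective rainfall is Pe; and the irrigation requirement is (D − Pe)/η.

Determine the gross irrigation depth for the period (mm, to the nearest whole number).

ET₀ = 0.61 × 10.2 = 6.2220 mm/d
ETc = Kc × ET₀ = 1.07 × 6.2220 = 6.6575 mm/d
Crop demand D = ETc × 14 d = 6.6575 × 14 = 93.205 mm
Pe = 0.73 × 47.2 = 34.456 mm
D − Pe = 93.205 − 34.456 = 58.749 mm
Gross irrigation = 58.749 / 0.60 = 97.915 mm

98 mm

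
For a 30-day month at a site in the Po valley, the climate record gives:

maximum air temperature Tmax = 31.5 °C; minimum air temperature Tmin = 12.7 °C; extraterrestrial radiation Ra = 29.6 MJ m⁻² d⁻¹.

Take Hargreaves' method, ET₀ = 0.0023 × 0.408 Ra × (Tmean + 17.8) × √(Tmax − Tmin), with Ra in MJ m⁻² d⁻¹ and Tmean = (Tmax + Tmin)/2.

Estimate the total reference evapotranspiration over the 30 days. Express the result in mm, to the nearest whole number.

Tmean = (31.5 + 12.7)/2 = 22.10 °C
0.408 Ra = 0.408 × 29.6 = 12.0768 mm/d equivalent
ET₀ = 0.0023 × 12.0768 × (22.10 + 17.8) × √18.8 = 0.0023 × 12.0768 × 39.90 × 4.3359 = 4.8054 mm/d
Over 30 days: 4.8054 × 30 = 144.162 mm

144 mm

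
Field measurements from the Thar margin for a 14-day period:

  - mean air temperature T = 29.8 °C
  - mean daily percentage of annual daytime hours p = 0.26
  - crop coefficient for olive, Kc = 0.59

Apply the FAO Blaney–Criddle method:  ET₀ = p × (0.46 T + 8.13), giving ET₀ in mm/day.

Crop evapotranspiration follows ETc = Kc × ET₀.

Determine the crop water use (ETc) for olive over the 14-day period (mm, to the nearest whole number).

ET₀ = 0.26 × (0.46 × 29.8 + 8.13) = 0.26 × 21.838 = 5.6779 mm/d
ETc = Kc × ET₀ = 0.59 × 5.6779 = 3.3500 mm/d
Over 14 days: 3.3500 × 14 = 46.900 mm

47 mm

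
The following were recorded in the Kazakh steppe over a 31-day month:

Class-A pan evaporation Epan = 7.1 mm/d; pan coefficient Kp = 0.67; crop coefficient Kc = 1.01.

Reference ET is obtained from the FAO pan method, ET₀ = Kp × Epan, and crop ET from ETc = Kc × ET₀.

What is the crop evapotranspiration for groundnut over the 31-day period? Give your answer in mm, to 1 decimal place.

ET₀ = 0.67 × 7.1 = 4.7570 mm/d
ETc = Kc × ET₀ = 1.01 × 4.7570 = 4.8046 mm/d
Over 31 days: 4.8046 × 31 = 148.943 mm

148.9 mm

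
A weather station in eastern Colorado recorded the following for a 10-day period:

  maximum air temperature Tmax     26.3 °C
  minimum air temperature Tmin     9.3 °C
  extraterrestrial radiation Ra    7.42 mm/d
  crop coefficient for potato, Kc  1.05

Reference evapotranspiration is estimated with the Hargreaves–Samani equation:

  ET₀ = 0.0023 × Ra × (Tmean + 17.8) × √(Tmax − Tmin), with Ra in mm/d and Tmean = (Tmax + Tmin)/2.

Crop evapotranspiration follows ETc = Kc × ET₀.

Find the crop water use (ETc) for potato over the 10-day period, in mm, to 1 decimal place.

26.3 mm

Tmean = (26.3 + 9.3)/2 = 17.80 °C
ET₀ = 0.0023 × 7.42 × (17.80 + 17.8) × √17.0 = 0.0023 × 7.42 × 35.60 × 4.1231 = 2.5050 mm/d
ETc = Kc × ET₀ = 1.05 × 2.5050 = 2.6303 mm/d
Over 10 days: 2.6303 × 10 = 26.303 mm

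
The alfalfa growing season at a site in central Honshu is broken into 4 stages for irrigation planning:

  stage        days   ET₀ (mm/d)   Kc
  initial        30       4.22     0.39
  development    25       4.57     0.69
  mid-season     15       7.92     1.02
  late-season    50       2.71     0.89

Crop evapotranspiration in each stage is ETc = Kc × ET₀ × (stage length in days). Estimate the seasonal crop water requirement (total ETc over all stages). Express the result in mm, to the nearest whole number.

initial: 0.39 × 4.22 × 30 = 49.37 mm
development: 0.69 × 4.57 × 25 = 78.83 mm
mid-season: 1.02 × 7.92 × 15 = 121.18 mm
late-season: 0.89 × 2.71 × 50 = 120.60 mm
Seasonal total = 369.98 mm

370 mm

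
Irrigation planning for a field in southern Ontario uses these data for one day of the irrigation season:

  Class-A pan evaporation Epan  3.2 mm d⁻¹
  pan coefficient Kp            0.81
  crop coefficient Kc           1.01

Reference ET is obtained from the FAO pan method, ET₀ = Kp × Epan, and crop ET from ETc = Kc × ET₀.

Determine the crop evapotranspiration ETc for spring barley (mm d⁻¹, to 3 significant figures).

2.62 mm d⁻¹

ET₀ = 0.81 × 3.2 = 2.5920 mm/d
ETc = Kc × ET₀ = 1.01 × 2.5920 = 2.6179 mm/d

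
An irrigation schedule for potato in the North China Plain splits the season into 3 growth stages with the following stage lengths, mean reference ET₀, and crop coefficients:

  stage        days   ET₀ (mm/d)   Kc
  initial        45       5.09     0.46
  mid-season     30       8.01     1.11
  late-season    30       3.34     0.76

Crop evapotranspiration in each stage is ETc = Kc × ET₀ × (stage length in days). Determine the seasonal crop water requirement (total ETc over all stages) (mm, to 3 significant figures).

initial: 0.46 × 5.09 × 45 = 105.36 mm
mid-season: 1.11 × 8.01 × 30 = 266.73 mm
late-season: 0.76 × 3.34 × 30 = 76.15 mm
Seasonal total = 448.24 mm

448 mm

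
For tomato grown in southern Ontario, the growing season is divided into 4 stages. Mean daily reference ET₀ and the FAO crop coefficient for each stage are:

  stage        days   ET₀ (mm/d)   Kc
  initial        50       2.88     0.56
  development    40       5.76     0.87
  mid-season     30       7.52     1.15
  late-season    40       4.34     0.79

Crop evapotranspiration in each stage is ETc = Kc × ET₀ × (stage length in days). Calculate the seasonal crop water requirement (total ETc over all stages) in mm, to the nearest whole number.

678 mm

initial: 0.56 × 2.88 × 50 = 80.64 mm
development: 0.87 × 5.76 × 40 = 200.45 mm
mid-season: 1.15 × 7.52 × 30 = 259.44 mm
late-season: 0.79 × 4.34 × 40 = 137.14 mm
Seasonal total = 677.67 mm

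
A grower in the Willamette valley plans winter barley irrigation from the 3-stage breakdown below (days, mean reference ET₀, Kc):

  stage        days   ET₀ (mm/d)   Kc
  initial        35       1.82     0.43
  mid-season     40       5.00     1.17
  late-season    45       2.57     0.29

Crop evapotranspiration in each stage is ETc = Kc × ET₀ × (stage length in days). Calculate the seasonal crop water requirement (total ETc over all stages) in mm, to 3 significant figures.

295 mm

initial: 0.43 × 1.82 × 35 = 27.39 mm
mid-season: 1.17 × 5.00 × 40 = 234.00 mm
late-season: 0.29 × 2.57 × 45 = 33.54 mm
Seasonal total = 294.93 mm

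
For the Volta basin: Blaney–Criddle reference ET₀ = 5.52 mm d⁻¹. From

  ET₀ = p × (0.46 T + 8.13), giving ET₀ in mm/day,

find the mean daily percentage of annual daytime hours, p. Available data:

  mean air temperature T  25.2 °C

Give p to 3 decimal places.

0.280

p = ET₀ / (0.46 T + 8.13) = 5.52 / (0.46 × 25.2 + 8.13) = 5.52 / 19.722 = 0.2799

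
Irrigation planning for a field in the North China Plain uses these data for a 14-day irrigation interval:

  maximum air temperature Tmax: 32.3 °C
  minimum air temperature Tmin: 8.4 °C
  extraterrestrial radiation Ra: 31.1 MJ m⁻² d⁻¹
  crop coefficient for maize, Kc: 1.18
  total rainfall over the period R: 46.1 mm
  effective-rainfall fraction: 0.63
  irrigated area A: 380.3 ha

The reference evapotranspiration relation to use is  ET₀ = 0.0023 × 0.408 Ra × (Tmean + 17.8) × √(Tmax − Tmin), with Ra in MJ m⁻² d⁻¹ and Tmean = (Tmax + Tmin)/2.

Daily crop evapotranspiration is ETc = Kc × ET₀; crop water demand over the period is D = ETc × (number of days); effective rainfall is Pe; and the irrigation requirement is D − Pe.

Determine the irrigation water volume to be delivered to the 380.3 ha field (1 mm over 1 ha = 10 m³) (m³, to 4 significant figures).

231500 m³

Tmean = (32.3 + 8.4)/2 = 20.35 °C
0.408 Ra = 0.408 × 31.1 = 12.6888 mm/d equivalent
ET₀ = 0.0023 × 12.6888 × (20.35 + 17.8) × √23.9 = 0.0023 × 12.6888 × 38.15 × 4.8888 = 5.4431 mm/d
ETc = Kc × ET₀ = 1.18 × 5.4431 = 6.4229 mm/d
Crop demand D = ETc × 14 d = 6.4229 × 14 = 89.921 mm
Pe = 0.63 × 46.1 = 29.043 mm
D − Pe = 89.921 − 29.043 = 60.878 mm
Volume = 60.878 mm × 380.3 ha × 10 = 231519.0 m³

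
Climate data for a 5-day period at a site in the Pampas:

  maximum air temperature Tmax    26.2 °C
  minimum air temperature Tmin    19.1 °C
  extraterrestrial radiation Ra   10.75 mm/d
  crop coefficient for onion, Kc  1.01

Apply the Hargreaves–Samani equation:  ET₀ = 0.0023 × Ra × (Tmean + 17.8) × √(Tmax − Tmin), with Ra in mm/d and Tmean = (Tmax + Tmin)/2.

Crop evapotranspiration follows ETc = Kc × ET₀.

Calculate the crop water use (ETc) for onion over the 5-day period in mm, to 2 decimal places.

Tmean = (26.2 + 19.1)/2 = 22.65 °C
ET₀ = 0.0023 × 10.75 × (22.65 + 17.8) × √7.1 = 0.0023 × 10.75 × 40.45 × 2.6646 = 2.6649 mm/d
ETc = Kc × ET₀ = 1.01 × 2.6649 = 2.6915 mm/d
Over 5 days: 2.6915 × 5 = 13.458 mm

13.46 mm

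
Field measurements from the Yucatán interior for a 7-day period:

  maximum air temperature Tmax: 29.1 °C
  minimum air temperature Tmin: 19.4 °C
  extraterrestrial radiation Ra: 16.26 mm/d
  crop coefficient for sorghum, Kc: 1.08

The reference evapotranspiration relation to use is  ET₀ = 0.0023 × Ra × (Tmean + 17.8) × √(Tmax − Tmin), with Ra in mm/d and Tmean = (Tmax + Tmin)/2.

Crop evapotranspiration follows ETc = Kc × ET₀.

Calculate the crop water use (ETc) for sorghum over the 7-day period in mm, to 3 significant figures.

37.0 mm

Tmean = (29.1 + 19.4)/2 = 24.25 °C
ET₀ = 0.0023 × 16.26 × (24.25 + 17.8) × √9.7 = 0.0023 × 16.26 × 42.05 × 3.1145 = 4.8978 mm/d
ETc = Kc × ET₀ = 1.08 × 4.8978 = 5.2896 mm/d
Over 7 days: 5.2896 × 7 = 37.027 mm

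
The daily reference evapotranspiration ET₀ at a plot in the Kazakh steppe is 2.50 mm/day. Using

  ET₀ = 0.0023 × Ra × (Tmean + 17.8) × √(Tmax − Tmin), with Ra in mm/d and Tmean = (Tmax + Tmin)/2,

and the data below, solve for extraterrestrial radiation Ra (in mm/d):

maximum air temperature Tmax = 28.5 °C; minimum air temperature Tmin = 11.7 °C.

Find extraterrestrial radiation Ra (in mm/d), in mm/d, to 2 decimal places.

Tmean = 20.10 °C; √ΔT = 4.0988
Ra = ET₀ / [0.0023 × (Tmean+17.8) × √ΔT] = 2.50 / (0.0023 × 37.90 × 4.0988) = 6.997 mm/d

7.00 mm/d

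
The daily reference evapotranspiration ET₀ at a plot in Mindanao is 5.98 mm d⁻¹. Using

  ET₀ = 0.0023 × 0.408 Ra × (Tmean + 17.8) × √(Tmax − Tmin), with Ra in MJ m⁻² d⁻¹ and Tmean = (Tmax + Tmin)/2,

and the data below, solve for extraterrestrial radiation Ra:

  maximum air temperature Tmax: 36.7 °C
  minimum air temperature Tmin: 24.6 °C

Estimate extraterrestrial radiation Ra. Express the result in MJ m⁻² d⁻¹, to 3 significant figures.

Tmean = (36.7+24.6)/2 = 30.65 °C; ΔT = 12.1
Ra = ET₀ / [0.0023 × 0.408 × (Tmean+17.8) × √ΔT]
   = 5.98 / (0.0023 × 0.408 × 48.45 × 3.4785) = 37.812 MJ m⁻² d⁻¹

37.8 MJ m⁻² d⁻¹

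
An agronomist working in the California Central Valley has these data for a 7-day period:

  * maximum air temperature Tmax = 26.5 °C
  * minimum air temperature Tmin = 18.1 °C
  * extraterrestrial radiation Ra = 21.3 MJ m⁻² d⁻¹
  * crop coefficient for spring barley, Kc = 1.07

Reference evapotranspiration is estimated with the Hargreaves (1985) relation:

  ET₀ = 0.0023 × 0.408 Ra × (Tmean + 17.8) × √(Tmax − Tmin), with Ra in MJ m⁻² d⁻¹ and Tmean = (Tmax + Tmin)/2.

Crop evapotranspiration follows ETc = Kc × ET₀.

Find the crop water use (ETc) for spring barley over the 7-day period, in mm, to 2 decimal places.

Tmean = (26.5 + 18.1)/2 = 22.30 °C
0.408 Ra = 0.408 × 21.3 = 8.6904 mm/d equivalent
ET₀ = 0.0023 × 8.6904 × (22.30 + 17.8) × √8.4 = 0.0023 × 8.6904 × 40.10 × 2.8983 = 2.3230 mm/d
ETc = Kc × ET₀ = 1.07 × 2.3230 = 2.4856 mm/d
Over 7 days: 2.4856 × 7 = 17.399 mm

17.40 mm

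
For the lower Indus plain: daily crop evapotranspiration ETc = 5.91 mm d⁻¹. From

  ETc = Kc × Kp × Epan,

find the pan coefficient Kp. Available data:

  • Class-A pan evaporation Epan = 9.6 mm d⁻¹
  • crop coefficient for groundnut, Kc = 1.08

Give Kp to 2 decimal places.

ETc = Kc × Kp × Epan  ⇒  Kp = ETc / (Kc × Epan)
Kp = 5.91 / (1.08 × 9.6) = 5.91 / 10.368 = 0.5700

0.57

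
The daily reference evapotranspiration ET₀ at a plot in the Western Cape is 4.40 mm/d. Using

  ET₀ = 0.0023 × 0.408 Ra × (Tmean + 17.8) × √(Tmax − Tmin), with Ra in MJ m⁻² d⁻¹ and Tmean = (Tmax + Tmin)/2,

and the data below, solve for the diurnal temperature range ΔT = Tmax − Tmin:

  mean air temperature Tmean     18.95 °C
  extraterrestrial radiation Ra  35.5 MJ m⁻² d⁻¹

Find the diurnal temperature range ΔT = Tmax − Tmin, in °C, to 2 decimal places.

√ΔT = ET₀ / [0.0023 × 0.408 × Ra × (Tmean+17.8)] = 4.40 / (0.0023 × 14.4840 × 36.75) = 3.5940
ΔT = 3.5940² = 12.917 °C

12.92 °C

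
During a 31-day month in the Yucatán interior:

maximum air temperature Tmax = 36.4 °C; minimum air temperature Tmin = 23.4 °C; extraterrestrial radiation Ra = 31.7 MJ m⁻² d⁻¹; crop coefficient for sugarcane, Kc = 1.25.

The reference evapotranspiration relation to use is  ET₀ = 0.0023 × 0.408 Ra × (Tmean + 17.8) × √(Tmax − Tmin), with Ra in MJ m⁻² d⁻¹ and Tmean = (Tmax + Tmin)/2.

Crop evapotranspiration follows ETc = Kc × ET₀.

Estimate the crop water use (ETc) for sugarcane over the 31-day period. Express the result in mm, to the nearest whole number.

198 mm

Tmean = (36.4 + 23.4)/2 = 29.90 °C
0.408 Ra = 0.408 × 31.7 = 12.9336 mm/d equivalent
ET₀ = 0.0023 × 12.9336 × (29.90 + 17.8) × √13.0 = 0.0023 × 12.9336 × 47.70 × 3.6056 = 5.1161 mm/d
ETc = Kc × ET₀ = 1.25 × 5.1161 = 6.3951 mm/d
Over 31 days: 6.3951 × 31 = 198.248 mm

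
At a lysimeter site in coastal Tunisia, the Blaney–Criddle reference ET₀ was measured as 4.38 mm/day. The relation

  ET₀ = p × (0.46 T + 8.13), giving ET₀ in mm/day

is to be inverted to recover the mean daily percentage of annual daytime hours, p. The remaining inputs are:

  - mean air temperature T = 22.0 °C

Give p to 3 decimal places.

0.240

p = ET₀ / (0.46 T + 8.13) = 4.38 / (0.46 × 22.0 + 8.13) = 4.38 / 18.250 = 0.2400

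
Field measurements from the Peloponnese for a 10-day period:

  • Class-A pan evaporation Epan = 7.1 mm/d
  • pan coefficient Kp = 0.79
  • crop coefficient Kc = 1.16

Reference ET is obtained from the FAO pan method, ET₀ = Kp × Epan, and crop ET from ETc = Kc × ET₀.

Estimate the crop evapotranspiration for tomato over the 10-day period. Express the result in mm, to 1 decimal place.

ET₀ = 0.79 × 7.1 = 5.6090 mm/d
ETc = Kc × ET₀ = 1.16 × 5.6090 = 6.5064 mm/d
Over 10 days: 6.5064 × 10 = 65.064 mm

65.1 mm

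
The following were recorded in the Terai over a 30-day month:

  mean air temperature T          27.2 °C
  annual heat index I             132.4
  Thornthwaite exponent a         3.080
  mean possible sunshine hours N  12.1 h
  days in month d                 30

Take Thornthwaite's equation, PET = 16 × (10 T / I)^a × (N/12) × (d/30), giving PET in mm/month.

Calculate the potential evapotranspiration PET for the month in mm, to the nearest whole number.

148 mm

10T/I = 10 × 27.2 / 132.4 = 2.0544
(10T/I)^a = 2.0544^3.080 = 9.1848
Uncorrected PET = 16 × 9.1848 = 146.957 mm
Correction = (N/12)(d/30) = (12.1/12)(30/30) = 1.0083
PET = 146.957 × 1.0083 = 148.177 mm/month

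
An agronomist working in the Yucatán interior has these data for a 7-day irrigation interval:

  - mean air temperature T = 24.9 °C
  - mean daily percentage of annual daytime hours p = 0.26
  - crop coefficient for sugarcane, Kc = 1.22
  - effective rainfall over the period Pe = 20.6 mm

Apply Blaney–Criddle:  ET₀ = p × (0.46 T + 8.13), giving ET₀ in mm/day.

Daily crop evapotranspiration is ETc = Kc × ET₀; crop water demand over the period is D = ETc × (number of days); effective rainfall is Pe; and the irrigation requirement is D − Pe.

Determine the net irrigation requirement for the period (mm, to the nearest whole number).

ET₀ = 0.26 × (0.46 × 24.9 + 8.13) = 0.26 × 19.584 = 5.0918 mm/d
ETc = Kc × ET₀ = 1.22 × 5.0918 = 6.2120 mm/d
Crop demand D = ETc × 7 d = 6.2120 × 7 = 43.484 mm
D − Pe = 43.484 − 20.6 = 22.884 mm

23 mm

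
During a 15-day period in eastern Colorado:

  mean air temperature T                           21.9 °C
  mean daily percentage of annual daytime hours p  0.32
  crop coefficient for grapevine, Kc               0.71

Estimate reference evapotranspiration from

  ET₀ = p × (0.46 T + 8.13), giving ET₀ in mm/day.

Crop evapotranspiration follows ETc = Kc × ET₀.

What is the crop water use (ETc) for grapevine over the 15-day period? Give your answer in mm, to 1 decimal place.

62.0 mm

ET₀ = 0.32 × (0.46 × 21.9 + 8.13) = 0.32 × 18.204 = 5.8253 mm/d
ETc = Kc × ET₀ = 0.71 × 5.8253 = 4.1360 mm/d
Over 15 days: 4.1360 × 15 = 62.040 mm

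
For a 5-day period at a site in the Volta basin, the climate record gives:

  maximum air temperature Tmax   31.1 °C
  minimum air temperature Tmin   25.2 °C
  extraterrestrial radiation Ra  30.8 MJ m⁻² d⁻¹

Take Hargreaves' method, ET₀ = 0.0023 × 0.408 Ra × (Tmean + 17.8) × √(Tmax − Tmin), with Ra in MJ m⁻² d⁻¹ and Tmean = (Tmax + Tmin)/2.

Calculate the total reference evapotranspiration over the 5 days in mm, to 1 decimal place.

16.1 mm

Tmean = (31.1 + 25.2)/2 = 28.15 °C
0.408 Ra = 0.408 × 30.8 = 12.5664 mm/d equivalent
ET₀ = 0.0023 × 12.5664 × (28.15 + 17.8) × √5.9 = 0.0023 × 12.5664 × 45.95 × 2.4290 = 3.2259 mm/d
Over 5 days: 3.2259 × 5 = 16.130 mm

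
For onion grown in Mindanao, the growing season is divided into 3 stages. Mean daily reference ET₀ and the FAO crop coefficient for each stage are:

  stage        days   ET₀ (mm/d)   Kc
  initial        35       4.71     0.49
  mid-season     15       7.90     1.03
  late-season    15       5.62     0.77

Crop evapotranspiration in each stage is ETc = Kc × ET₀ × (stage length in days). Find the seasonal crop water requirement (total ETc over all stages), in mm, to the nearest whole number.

initial: 0.49 × 4.71 × 35 = 80.78 mm
mid-season: 1.03 × 7.90 × 15 = 122.06 mm
late-season: 0.77 × 5.62 × 15 = 64.91 mm
Seasonal total = 267.75 mm

268 mm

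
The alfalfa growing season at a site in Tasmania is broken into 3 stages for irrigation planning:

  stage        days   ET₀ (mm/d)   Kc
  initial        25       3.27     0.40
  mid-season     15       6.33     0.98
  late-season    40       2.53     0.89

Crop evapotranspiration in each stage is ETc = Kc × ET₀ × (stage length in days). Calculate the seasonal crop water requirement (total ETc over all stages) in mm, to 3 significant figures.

initial: 0.40 × 3.27 × 25 = 32.70 mm
mid-season: 0.98 × 6.33 × 15 = 93.05 mm
late-season: 0.89 × 2.53 × 40 = 90.07 mm
Seasonal total = 215.82 mm

216 mm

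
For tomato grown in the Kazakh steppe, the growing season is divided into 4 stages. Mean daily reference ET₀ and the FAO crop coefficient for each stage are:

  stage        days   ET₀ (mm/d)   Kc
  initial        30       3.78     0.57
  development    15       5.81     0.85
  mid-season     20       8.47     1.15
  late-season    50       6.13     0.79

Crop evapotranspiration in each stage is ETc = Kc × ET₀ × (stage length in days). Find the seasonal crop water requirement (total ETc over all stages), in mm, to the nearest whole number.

initial: 0.57 × 3.78 × 30 = 64.64 mm
development: 0.85 × 5.81 × 15 = 74.08 mm
mid-season: 1.15 × 8.47 × 20 = 194.81 mm
late-season: 0.79 × 6.13 × 50 = 242.14 mm
Seasonal total = 575.67 mm

576 mm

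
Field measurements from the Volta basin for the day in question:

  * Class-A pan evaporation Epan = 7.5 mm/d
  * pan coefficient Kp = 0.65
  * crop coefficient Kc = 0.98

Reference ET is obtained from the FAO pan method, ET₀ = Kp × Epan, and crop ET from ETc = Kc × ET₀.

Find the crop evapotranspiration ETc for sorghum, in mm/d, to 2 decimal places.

4.78 mm/d

ET₀ = 0.65 × 7.5 = 4.8750 mm/d
ETc = Kc × ET₀ = 0.98 × 4.8750 = 4.7775 mm/d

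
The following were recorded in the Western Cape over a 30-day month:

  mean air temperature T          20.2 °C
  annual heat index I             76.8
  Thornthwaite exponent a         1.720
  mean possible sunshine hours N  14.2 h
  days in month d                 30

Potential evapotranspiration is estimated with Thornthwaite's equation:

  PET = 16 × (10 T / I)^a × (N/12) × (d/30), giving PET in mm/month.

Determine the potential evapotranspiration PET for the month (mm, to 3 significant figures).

99.9 mm

10T/I = 10 × 20.2 / 76.8 = 2.6302
(10T/I)^a = 2.6302^1.720 = 5.2769
Uncorrected PET = 16 × 5.2769 = 84.430 mm
Correction = (N/12)(d/30) = (14.2/12)(30/30) = 1.1833
PET = 84.430 × 1.1833 = 99.906 mm/month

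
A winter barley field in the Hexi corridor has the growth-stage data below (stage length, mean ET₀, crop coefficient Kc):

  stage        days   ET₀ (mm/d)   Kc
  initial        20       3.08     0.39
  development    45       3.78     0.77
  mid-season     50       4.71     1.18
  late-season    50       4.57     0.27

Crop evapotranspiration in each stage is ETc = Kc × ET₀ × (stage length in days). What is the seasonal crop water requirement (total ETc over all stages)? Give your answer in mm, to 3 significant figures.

initial: 0.39 × 3.08 × 20 = 24.02 mm
development: 0.77 × 3.78 × 45 = 130.98 mm
mid-season: 1.18 × 4.71 × 50 = 277.89 mm
late-season: 0.27 × 4.57 × 50 = 61.70 mm
Seasonal total = 494.59 mm

495 mm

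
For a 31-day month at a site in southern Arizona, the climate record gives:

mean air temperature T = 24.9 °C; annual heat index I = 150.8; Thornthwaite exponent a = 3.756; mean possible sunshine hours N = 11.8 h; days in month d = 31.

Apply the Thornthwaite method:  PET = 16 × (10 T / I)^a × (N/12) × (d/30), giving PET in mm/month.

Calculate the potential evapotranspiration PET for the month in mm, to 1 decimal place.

106.9 mm

10T/I = 10 × 24.9 / 150.8 = 1.6512
(10T/I)^a = 1.6512^3.756 = 6.5774
Uncorrected PET = 16 × 6.5774 = 105.238 mm
Correction = (N/12)(d/30) = (11.8/12)(31/30) = 1.0161
PET = 105.238 × 1.0161 = 106.932 mm/month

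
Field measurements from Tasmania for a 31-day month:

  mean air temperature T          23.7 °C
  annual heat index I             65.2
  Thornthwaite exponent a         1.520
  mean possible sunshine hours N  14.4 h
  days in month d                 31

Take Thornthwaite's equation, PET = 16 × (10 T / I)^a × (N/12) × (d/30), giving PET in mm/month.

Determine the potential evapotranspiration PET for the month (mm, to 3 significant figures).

141 mm

10T/I = 10 × 23.7 / 65.2 = 3.6350
(10T/I)^a = 3.6350^1.520 = 7.1116
Uncorrected PET = 16 × 7.1116 = 113.786 mm
Correction = (N/12)(d/30) = (14.4/12)(31/30) = 1.2400
PET = 113.786 × 1.2400 = 141.095 mm/month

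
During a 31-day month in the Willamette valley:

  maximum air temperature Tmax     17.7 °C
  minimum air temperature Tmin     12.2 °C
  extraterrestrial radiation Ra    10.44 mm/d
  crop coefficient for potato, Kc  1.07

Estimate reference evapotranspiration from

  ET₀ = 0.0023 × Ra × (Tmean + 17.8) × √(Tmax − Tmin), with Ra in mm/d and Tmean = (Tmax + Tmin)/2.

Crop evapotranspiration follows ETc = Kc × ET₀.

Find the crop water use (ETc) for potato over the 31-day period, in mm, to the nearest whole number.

Tmean = (17.7 + 12.2)/2 = 14.95 °C
ET₀ = 0.0023 × 10.44 × (14.95 + 17.8) × √5.5 = 0.0023 × 10.44 × 32.75 × 2.3452 = 1.8442 mm/d
ETc = Kc × ET₀ = 1.07 × 1.8442 = 1.9733 mm/d
Over 31 days: 1.9733 × 31 = 61.172 mm

61 mm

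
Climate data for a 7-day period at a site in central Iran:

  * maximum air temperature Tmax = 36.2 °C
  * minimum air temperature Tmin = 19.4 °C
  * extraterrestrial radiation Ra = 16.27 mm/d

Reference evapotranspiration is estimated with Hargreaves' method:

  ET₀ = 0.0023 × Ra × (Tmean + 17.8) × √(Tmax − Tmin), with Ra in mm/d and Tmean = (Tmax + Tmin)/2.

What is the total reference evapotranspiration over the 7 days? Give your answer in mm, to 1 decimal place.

Tmean = (36.2 + 19.4)/2 = 27.80 °C
ET₀ = 0.0023 × 16.27 × (27.80 + 17.8) × √16.8 = 0.0023 × 16.27 × 45.60 × 4.0988 = 6.9942 mm/d
Over 7 days: 6.9942 × 7 = 48.959 mm

49.0 mm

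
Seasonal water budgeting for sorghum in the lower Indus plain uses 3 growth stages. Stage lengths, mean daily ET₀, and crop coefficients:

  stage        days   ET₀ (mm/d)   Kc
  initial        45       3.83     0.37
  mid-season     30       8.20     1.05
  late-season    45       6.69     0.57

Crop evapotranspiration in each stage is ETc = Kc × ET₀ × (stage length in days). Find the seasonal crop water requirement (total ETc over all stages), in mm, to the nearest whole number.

494 mm

initial: 0.37 × 3.83 × 45 = 63.77 mm
mid-season: 1.05 × 8.20 × 30 = 258.30 mm
late-season: 0.57 × 6.69 × 45 = 171.60 mm
Seasonal total = 493.67 mm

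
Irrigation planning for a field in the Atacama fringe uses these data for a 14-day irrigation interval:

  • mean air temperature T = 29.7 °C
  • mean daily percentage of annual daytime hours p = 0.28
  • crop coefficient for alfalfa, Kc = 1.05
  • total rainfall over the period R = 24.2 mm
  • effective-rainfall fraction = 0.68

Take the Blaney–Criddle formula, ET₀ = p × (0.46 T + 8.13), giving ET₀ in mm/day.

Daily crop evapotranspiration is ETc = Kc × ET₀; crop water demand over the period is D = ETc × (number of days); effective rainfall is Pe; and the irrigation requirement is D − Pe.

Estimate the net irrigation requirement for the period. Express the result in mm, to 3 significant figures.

ET₀ = 0.28 × (0.46 × 29.7 + 8.13) = 0.28 × 21.792 = 6.1018 mm/d
ETc = Kc × ET₀ = 1.05 × 6.1018 = 6.4069 mm/d
Crop demand D = ETc × 14 d = 6.4069 × 14 = 89.697 mm
Pe = 0.68 × 24.2 = 16.456 mm
D − Pe = 89.697 − 16.456 = 73.241 mm

73.2 mm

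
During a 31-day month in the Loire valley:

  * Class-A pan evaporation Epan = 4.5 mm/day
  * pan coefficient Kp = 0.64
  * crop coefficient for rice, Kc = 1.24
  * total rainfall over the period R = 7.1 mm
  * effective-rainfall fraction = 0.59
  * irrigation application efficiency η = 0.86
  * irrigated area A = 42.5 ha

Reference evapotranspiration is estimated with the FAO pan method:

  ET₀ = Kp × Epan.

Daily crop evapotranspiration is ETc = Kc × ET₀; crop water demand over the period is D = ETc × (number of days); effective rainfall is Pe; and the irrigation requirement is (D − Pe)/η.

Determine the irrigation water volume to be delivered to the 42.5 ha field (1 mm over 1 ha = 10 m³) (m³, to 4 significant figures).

ET₀ = 0.64 × 4.5 = 2.8800 mm/d
ETc = Kc × ET₀ = 1.24 × 2.8800 = 3.5712 mm/d
Crop demand D = ETc × 31 d = 3.5712 × 31 = 110.707 mm
Pe = 0.59 × 7.1 = 4.189 mm
D − Pe = 110.707 − 4.189 = 106.518 mm
Gross irrigation = 106.518 / 0.86 = 123.858 mm
Volume = 123.858 mm × 42.5 ha × 10 = 52639.7 m³

52640 m³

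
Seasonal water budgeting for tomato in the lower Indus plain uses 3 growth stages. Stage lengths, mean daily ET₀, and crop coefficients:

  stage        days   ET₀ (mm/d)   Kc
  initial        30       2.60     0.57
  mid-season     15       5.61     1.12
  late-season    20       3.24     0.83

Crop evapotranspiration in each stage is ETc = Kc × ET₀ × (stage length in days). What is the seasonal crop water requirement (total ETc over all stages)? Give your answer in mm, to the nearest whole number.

192 mm

initial: 0.57 × 2.60 × 30 = 44.46 mm
mid-season: 1.12 × 5.61 × 15 = 94.25 mm
late-season: 0.83 × 3.24 × 20 = 53.78 mm
Seasonal total = 192.49 mm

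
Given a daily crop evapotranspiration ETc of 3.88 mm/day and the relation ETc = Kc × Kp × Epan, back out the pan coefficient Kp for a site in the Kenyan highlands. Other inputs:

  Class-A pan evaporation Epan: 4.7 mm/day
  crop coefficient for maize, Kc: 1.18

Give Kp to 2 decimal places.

ETc = Kc × Kp × Epan  ⇒  Kp = ETc / (Kc × Epan)
Kp = 3.88 / (1.18 × 4.7) = 3.88 / 5.546 = 0.6996

0.70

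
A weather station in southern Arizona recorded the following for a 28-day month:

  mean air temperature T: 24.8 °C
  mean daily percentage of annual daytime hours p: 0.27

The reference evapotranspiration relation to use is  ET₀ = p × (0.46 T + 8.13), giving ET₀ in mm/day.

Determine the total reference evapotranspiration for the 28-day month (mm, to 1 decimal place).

147.7 mm

ET₀ = 0.27 × (0.46 × 24.8 + 8.13) = 0.27 × 19.538 = 5.2753 mm/d
Monthly total = 5.2753 × 28 = 147.708 mm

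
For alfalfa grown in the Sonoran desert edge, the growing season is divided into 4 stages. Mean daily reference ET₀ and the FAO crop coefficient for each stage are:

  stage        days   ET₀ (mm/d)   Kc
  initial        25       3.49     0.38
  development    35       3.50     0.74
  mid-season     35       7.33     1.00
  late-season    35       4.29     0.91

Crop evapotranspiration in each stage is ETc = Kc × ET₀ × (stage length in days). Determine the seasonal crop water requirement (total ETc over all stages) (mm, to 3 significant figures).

initial: 0.38 × 3.49 × 25 = 33.16 mm
development: 0.74 × 3.50 × 35 = 90.65 mm
mid-season: 1.00 × 7.33 × 35 = 256.55 mm
late-season: 0.91 × 4.29 × 35 = 136.64 mm
Seasonal total = 517.00 mm

517 mm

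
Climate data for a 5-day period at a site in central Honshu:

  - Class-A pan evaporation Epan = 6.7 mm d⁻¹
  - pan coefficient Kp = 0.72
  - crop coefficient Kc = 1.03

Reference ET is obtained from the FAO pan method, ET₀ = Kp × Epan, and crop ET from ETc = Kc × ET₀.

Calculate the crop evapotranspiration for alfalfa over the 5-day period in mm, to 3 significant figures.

24.8 mm

ET₀ = 0.72 × 6.7 = 4.8240 mm/d
ETc = Kc × ET₀ = 1.03 × 4.8240 = 4.9687 mm/d
Over 5 days: 4.9687 × 5 = 24.844 mm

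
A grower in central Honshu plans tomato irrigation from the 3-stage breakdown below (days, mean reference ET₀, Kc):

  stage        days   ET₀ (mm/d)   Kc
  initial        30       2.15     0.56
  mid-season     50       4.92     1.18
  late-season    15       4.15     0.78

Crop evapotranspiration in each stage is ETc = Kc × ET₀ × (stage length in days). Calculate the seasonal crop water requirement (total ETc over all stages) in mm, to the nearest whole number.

initial: 0.56 × 2.15 × 30 = 36.12 mm
mid-season: 1.18 × 4.92 × 50 = 290.28 mm
late-season: 0.78 × 4.15 × 15 = 48.56 mm
Seasonal total = 374.96 mm

375 mm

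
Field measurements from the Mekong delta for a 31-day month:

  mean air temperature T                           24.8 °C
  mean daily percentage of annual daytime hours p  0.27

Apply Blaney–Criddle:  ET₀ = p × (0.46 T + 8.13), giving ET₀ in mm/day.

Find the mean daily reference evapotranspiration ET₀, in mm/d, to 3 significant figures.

ET₀ = 0.27 × (0.46 × 24.8 + 8.13) = 0.27 × 19.538 = 5.2753 mm/d

5.28 mm/d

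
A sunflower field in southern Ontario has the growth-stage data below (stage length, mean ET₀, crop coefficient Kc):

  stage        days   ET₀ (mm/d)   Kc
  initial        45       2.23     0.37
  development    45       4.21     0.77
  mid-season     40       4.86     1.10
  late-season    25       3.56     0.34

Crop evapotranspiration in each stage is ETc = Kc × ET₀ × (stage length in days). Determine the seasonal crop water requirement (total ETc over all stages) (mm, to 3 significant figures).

427 mm

initial: 0.37 × 2.23 × 45 = 37.13 mm
development: 0.77 × 4.21 × 45 = 145.88 mm
mid-season: 1.10 × 4.86 × 40 = 213.84 mm
late-season: 0.34 × 3.56 × 25 = 30.26 mm
Seasonal total = 427.11 mm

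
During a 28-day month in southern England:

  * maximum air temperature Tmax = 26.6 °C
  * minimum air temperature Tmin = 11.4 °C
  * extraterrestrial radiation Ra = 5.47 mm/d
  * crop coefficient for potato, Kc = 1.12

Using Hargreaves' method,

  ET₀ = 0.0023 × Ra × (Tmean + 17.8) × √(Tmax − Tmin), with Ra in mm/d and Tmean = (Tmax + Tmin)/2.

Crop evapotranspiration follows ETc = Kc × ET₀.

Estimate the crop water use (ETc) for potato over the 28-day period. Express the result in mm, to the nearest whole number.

Tmean = (26.6 + 11.4)/2 = 19.00 °C
ET₀ = 0.0023 × 5.47 × (19.00 + 17.8) × √15.2 = 0.0023 × 5.47 × 36.80 × 3.8987 = 1.8050 mm/d
ETc = Kc × ET₀ = 1.12 × 1.8050 = 2.0216 mm/d
Over 28 days: 2.0216 × 28 = 56.605 mm

57 mm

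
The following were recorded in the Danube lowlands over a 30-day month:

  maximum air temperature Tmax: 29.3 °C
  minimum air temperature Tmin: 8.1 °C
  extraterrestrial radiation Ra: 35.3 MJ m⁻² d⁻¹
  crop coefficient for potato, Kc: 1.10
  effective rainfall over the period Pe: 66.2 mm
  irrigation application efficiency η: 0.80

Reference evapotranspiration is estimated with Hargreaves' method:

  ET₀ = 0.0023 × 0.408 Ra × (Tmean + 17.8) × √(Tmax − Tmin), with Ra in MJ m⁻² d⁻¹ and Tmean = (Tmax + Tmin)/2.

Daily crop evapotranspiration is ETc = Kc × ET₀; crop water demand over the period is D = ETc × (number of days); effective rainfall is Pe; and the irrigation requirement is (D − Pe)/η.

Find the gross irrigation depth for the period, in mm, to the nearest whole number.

147 mm

Tmean = (29.3 + 8.1)/2 = 18.70 °C
0.408 Ra = 0.408 × 35.3 = 14.4024 mm/d equivalent
ET₀ = 0.0023 × 14.4024 × (18.70 + 17.8) × √21.2 = 0.0023 × 14.4024 × 36.50 × 4.6043 = 5.5670 mm/d
ETc = Kc × ET₀ = 1.10 × 5.5670 = 6.1237 mm/d
Crop demand D = ETc × 30 d = 6.1237 × 30 = 183.711 mm
D − Pe = 183.711 − 66.2 = 117.511 mm
Gross irrigation = 117.511 / 0.80 = 146.889 mm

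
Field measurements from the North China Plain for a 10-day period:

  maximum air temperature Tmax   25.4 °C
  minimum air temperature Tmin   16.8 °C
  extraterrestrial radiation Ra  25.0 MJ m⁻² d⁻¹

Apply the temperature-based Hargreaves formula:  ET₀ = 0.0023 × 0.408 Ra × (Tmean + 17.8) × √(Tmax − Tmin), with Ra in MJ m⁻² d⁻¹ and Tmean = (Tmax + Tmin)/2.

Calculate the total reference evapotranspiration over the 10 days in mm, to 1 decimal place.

26.8 mm

Tmean = (25.4 + 16.8)/2 = 21.10 °C
0.408 Ra = 0.408 × 25.0 = 10.2000 mm/d equivalent
ET₀ = 0.0023 × 10.2000 × (21.10 + 17.8) × √8.6 = 0.0023 × 10.2000 × 38.90 × 2.9326 = 2.6763 mm/d
Over 10 days: 2.6763 × 10 = 26.763 mm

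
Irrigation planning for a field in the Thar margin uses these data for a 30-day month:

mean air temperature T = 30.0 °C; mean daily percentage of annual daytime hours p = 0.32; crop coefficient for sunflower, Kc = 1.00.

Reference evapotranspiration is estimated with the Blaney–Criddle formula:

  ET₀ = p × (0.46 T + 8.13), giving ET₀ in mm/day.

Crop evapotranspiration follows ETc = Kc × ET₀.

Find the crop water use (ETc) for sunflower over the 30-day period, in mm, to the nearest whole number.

ET₀ = 0.32 × (0.46 × 30.0 + 8.13) = 0.32 × 21.930 = 7.0176 mm/d
ETc = Kc × ET₀ = 1.00 × 7.0176 = 7.0176 mm/d
Over 30 days: 7.0176 × 30 = 210.528 mm

211 mm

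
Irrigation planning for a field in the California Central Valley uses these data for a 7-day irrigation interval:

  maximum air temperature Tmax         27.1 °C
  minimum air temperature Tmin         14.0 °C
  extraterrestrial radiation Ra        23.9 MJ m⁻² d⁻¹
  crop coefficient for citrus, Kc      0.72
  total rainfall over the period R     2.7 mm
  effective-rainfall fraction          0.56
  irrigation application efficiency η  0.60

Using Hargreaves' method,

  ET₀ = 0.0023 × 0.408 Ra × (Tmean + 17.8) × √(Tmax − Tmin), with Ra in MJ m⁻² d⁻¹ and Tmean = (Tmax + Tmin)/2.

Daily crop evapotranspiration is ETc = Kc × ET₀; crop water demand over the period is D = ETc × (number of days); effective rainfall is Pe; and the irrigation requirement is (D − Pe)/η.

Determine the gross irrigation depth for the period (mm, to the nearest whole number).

24 mm

Tmean = (27.1 + 14.0)/2 = 20.55 °C
0.408 Ra = 0.408 × 23.9 = 9.7512 mm/d equivalent
ET₀ = 0.0023 × 9.7512 × (20.55 + 17.8) × √13.1 = 0.0023 × 9.7512 × 38.35 × 3.6194 = 3.1131 mm/d
ETc = Kc × ET₀ = 0.72 × 3.1131 = 2.2414 mm/d
Crop demand D = ETc × 7 d = 2.2414 × 7 = 15.690 mm
Pe = 0.56 × 2.7 = 1.512 mm
D − Pe = 15.690 − 1.512 = 14.178 mm
Gross irrigation = 14.178 / 0.60 = 23.630 mm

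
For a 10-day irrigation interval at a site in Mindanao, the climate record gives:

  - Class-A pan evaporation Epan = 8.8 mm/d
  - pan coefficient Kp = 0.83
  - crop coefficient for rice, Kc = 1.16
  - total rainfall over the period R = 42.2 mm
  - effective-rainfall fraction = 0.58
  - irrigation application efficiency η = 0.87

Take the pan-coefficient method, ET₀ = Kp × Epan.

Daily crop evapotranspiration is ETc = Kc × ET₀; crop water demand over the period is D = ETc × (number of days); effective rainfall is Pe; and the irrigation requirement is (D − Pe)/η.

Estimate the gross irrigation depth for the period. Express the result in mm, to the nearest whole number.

69 mm

ET₀ = 0.83 × 8.8 = 7.3040 mm/d
ETc = Kc × ET₀ = 1.16 × 7.3040 = 8.4726 mm/d
Crop demand D = ETc × 10 d = 8.4726 × 10 = 84.726 mm
Pe = 0.58 × 42.2 = 24.476 mm
D − Pe = 84.726 − 24.476 = 60.250 mm
Gross irrigation = 60.250 / 0.87 = 69.253 mm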